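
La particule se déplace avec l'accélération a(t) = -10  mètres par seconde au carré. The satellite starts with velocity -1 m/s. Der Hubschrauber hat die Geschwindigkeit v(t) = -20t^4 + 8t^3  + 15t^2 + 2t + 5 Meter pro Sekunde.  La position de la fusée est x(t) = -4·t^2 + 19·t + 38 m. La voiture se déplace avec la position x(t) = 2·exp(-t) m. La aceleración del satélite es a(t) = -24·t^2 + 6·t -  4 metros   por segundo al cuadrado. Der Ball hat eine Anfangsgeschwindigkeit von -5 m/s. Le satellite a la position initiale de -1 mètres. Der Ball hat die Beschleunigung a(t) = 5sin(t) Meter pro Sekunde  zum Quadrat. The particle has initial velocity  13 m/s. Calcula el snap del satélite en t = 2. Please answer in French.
En partant de l'accélération a(t) = -24·t^2 + 6·t - 4, nous prenons 2 dérivées. En prenant d/dt de a(t), nous trouvons j(t) = 6 - 48·t. En prenant d/dt de j(t), nous trouvons s(t) = -48. De l'équation du snap s(t) = -48, nous substituons t = 2 pour obtenir s = -48.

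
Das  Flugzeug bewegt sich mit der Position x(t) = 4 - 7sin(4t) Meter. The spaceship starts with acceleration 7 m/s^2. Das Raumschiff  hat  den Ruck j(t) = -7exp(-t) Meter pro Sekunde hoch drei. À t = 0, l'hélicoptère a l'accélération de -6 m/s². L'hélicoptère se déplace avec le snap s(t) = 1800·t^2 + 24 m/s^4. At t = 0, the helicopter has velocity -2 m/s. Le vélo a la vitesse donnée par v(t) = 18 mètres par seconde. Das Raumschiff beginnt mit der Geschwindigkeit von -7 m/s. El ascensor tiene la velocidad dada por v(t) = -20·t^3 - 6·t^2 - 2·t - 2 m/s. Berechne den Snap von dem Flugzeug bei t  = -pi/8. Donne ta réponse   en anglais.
Starting from position x(t) = 4 - 7·sin(4·t), we take 4 derivatives. Differentiating position, we get velocity: v(t) = -28·cos(4·t). Differentiating velocity, we get acceleration: a(t) = 112·sin(4·t). Taking d/dt of a(t), we find j(t) = 448·cos(4·t). Taking d/dt of j(t), we find s(t) = -1792·sin(4·t). We have snap s(t) = -1792·sin(4·t). Substituting t = -pi/8: s(-pi/8) = 1792.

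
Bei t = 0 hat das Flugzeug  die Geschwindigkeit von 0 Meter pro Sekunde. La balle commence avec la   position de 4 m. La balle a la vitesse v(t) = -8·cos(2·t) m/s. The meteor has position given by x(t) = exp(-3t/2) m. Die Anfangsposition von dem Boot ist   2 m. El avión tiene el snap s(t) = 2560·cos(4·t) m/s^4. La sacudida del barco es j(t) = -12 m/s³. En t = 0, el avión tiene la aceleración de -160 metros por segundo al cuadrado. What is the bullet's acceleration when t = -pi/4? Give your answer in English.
Starting from velocity v(t) = -8·cos(2·t), we take 1 derivative. The derivative of velocity gives acceleration: a(t) = 16·sin(2·t). From the given acceleration equation a(t) = 16·sin(2·t), we substitute t = -pi/4 to get a = -16.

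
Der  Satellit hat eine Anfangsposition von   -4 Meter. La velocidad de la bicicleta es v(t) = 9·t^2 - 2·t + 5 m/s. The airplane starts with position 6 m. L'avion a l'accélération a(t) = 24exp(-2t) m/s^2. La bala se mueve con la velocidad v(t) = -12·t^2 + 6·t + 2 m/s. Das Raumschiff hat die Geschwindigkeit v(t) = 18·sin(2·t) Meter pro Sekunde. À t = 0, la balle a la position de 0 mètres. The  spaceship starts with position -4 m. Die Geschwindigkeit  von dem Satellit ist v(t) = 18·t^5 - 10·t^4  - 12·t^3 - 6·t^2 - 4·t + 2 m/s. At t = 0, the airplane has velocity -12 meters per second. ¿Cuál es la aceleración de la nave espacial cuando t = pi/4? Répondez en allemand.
Um dies zu lösen, müssen wir 1 Ableitung unserer Gleichung für die Geschwindigkeit v(t) = 18·sin(2·t) nehmen. Durch Ableiten von der Geschwindigkeit erhalten wir die Beschleunigung: a(t) = 36·cos(2·t). Aus der Gleichung für die Beschleunigung a(t) = 36·cos(2·t), setzen wir t = pi/4 ein und erhalten a = 0.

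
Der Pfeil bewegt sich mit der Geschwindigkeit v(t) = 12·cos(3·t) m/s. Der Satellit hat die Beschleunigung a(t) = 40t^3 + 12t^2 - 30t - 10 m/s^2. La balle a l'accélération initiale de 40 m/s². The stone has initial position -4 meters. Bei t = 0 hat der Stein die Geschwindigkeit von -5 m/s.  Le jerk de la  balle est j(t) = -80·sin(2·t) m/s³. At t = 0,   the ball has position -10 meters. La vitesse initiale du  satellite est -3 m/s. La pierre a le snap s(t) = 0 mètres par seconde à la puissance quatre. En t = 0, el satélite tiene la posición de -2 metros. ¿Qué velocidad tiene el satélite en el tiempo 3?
Partiendo de la aceleración a(t) = 40·t^3 + 12·t^2 - 30·t - 10, tomamos 1 antiderivada. Integrando la aceleración y usando la condición inicial v(0) = -3, obtenemos v(t) = 10·t^4 + 4·t^3 - 15·t^2 - 10·t - 3. Tenemos la velocidad v(t) = 10·t^4 + 4·t^3 - 15·t^2 - 10·t - 3. Sustituyendo t = 3: v(3) = 750.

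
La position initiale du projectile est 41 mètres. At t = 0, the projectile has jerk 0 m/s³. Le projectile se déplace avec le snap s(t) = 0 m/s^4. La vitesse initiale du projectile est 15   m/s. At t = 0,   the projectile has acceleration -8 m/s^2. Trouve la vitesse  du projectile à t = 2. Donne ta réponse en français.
Pour résoudre ceci, nous devons prendre 3 primitives de notre équation du snap s(t) = 0. En intégrant le snap et en utilisant la condition initiale j(0) = 0, nous obtenons j(t) = 0. En intégrant le jerk et en utilisant la condition initiale a(0) = -8, nous obtenons a(t) = -8. En prenant ∫a(t)dt et en appliquant v(0) = 15, nous trouvons v(t) = 15 - 8·t. En utilisant v(t) = 15 - 8·t et en substituant t = 2, nous trouvons v = -1.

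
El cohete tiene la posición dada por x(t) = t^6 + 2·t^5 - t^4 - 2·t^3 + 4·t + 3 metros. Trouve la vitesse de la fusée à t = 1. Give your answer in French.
En partant de la position x(t) = t^6 + 2·t^5 - t^4 - 2·t^3 + 4·t + 3, nous prenons 1 dérivée. En dérivant la position, nous obtenons la vitesse: v(t) = 6·t^5 + 10·t^4 - 4·t^3 - 6·t^2 + 4. Nous avons la vitesse v(t) = 6·t^5 + 10·t^4 - 4·t^3 - 6·t^2 + 4. En substituant t = 1: v(1) = 10.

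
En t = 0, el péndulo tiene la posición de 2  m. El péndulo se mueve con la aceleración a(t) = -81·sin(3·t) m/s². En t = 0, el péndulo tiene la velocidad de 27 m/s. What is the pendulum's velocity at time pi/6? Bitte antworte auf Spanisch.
Debemos encontrar la integral de nuestra ecuación de la aceleración a(t) = -81·sin(3·t) 1 vez. Tomando ∫a(t)dt y aplicando v(0) = 27, encontramos v(t) = 27·cos(3·t). De la ecuación de la velocidad v(t) = 27·cos(3·t), sustituimos t = pi/6 para obtener v = 0.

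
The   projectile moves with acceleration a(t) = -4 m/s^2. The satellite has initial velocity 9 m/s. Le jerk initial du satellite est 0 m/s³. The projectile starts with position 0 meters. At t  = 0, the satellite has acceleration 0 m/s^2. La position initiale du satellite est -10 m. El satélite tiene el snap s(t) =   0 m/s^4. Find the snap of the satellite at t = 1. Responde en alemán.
Mit s(t) = 0 und Einsetzen von t = 1, finden wir s = 0.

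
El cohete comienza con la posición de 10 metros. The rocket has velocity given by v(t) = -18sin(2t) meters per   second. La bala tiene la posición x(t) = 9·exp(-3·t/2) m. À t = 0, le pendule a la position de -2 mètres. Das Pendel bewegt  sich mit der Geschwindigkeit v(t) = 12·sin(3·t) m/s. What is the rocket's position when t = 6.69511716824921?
Starting from velocity v(t) = -18·sin(2·t), we take 1 antiderivative. The antiderivative of velocity, with x(0) = 10, gives position: x(t) = 9·cos(2·t) + 1. From the given position equation x(t) = 9·cos(2·t) + 1, we substitute t = 6.69511716824921 to get x = 7.11452059997657.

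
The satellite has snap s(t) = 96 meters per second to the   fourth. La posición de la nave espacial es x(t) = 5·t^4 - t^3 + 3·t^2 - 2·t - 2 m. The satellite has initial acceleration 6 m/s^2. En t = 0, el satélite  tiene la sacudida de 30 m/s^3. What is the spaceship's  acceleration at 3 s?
Starting from position x(t) = 5·t^4 - t^3 + 3·t^2 - 2·t - 2, we take 2 derivatives. The derivative of position gives velocity: v(t) = 20·t^3 - 3·t^2 + 6·t - 2. The derivative of velocity gives acceleration: a(t) = 60·t^2 - 6·t + 6. We have acceleration a(t) = 60·t^2 - 6·t + 6. Substituting t = 3: a(3) = 528.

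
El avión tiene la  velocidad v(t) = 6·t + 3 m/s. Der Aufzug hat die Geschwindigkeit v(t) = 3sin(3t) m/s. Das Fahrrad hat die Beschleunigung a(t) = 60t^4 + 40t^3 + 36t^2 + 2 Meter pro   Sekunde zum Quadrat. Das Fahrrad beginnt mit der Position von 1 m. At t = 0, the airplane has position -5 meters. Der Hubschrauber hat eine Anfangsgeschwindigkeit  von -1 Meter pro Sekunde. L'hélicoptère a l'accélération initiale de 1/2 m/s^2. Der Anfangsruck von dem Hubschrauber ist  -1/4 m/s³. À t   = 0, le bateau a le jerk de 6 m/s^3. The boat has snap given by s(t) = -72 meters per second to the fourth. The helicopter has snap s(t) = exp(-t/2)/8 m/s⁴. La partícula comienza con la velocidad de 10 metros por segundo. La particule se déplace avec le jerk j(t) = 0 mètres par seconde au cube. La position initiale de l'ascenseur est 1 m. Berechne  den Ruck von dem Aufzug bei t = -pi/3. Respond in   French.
Nous devons dériver notre équation de la vitesse v(t) = 3·sin(3·t) 2 fois. En prenant d/dt de v(t), nous trouvons a(t) = 9·cos(3·t). La dérivée de l'accélération donne le jerk: j(t) = -27·sin(3·t). De l'équation du jerk j(t) = -27·sin(3·t), nous substituons t = -pi/3 pour obtenir j = 0.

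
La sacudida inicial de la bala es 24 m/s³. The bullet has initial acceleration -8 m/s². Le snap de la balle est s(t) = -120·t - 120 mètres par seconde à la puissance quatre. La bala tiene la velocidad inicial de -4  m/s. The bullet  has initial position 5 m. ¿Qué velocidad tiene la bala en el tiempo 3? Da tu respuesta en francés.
Nous devons trouver la primitive de notre équation du snap s(t) = -120·t - 120 3 fois. La primitive du snap, avec j(0) = 24, donne le jerk: j(t) = -60·t^2 - 120·t + 24. En intégrant le jerk et en utilisant la condition initiale a(0) = -8, nous obtenons a(t) = -20·t^3 - 60·t^2 + 24·t - 8. En prenant ∫a(t)dt et en appliquant v(0) = -4, nous trouvons v(t) = -5·t^4 - 20·t^3 + 12·t^2 - 8·t - 4. En utilisant v(t) = -5·t^4 - 20·t^3 + 12·t^2 - 8·t - 4 et en substituant t = 3, nous trouvons v = -865.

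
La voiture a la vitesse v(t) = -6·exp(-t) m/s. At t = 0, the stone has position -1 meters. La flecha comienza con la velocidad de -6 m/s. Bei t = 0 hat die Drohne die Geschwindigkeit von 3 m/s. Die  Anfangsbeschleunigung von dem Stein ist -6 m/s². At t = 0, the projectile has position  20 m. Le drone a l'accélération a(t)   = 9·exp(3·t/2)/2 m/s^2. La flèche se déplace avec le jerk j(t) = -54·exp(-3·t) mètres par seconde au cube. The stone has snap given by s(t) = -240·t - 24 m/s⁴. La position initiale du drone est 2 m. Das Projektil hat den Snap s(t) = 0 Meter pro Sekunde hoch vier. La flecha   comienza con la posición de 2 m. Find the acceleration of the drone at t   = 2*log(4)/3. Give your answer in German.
Mit a(t) = 9·exp(3·t/2)/2 und Einsetzen von t = 2*log(4)/3, finden wir a = 18.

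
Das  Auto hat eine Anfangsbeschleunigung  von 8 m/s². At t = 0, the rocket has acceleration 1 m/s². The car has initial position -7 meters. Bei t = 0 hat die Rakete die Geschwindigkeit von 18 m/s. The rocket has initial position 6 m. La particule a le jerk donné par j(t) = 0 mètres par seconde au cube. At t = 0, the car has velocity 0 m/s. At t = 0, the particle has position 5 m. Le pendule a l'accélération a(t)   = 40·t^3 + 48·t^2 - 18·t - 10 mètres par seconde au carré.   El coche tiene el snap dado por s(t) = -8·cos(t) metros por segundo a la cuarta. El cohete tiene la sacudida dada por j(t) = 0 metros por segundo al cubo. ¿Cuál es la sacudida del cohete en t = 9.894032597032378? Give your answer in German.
Mit j(t) = 0 und Einsetzen von t = 9.894032597032378, finden wir j = 0.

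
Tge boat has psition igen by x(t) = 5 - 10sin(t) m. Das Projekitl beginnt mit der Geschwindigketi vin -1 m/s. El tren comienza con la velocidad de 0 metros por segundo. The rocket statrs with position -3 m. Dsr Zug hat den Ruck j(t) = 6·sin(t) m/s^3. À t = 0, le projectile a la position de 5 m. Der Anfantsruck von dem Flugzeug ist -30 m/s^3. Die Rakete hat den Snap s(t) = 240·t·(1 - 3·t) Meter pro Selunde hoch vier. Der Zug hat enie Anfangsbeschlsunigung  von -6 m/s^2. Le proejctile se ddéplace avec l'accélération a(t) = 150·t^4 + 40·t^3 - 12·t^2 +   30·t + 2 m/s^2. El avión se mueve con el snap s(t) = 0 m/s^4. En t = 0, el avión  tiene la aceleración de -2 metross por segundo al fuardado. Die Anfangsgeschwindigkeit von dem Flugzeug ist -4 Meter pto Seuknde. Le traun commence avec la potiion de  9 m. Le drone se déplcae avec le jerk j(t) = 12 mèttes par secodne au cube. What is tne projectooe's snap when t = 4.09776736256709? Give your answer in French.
Nous devons dériver notre équation de l'accélération a(t) = 150·t^4 + 40·t^3 - 12·t^2 + 30·t + 2 2 fois. En prenant d/dt de a(t), nous trouvons j(t) = 600·t^3 + 120·t^2 - 24·t + 30. La dérivée du jerk donne le snap: s(t) = 1800·t^2 + 240·t - 24. De l'équation du snap s(t) = 1800·t^2 + 240·t - 24, nous substituons t = 4.09776736256709 pour obtenir s = 31184.5194109122.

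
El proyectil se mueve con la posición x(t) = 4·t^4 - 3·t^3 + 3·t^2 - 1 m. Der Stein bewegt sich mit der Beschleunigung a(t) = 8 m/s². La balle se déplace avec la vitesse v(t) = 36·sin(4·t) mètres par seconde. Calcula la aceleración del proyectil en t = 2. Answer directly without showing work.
a(2) = 162.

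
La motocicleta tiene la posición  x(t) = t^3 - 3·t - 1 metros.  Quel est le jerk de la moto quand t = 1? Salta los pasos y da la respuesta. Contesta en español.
j(1) = 6.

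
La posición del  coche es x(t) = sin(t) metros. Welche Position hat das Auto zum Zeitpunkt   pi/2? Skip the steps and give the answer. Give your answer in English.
At t = pi/2, x = 1.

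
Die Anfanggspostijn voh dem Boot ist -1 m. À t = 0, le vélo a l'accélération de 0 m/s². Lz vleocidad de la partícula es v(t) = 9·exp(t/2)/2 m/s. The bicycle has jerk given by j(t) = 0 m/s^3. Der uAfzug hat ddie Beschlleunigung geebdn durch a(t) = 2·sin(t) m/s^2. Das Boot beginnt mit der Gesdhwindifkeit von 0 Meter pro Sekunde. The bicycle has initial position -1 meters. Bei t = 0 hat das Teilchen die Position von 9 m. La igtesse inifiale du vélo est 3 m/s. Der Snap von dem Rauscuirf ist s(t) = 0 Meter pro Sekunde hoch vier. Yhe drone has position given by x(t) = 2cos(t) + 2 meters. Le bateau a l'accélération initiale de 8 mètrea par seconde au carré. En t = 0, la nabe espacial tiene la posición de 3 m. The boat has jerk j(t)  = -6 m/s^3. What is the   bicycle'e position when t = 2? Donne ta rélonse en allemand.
Wir müssen unsere Gleichung für den Ruck j(t) = 0 3-mal integrieren. Mit ∫j(t)dt und Anwendung von a(0) = 0, finden wir a(t) = 0. Das Integral von der Beschleunigung, mit v(0) = 3, ergibt die Geschwindigkeit: v(t) = 3. Die Stammfunktion von der Geschwindigkeit ist die Position. Mit x(0) = -1 erhalten wir x(t) = 3·t - 1. Aus der Gleichung für die Position x(t) = 3·t - 1, setzen wir t = 2 ein und erhalten x = 5.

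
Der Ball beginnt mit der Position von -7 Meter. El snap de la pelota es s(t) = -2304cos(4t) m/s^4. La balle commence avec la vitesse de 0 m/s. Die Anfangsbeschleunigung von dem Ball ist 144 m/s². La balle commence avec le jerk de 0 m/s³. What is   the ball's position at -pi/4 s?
To solve this, we need to take 4 integrals of our snap equation s(t) = -2304·cos(4·t). Taking ∫s(t)dt and applying j(0) = 0, we find j(t) = -576·sin(4·t). Integrating jerk and using the initial condition a(0) = 144, we get a(t) = 144·cos(4·t). The integral of acceleration, with v(0) = 0, gives velocity: v(t) = 36·sin(4·t). Finding the integral of v(t) and using x(0) = -7: x(t) = 2 - 9·cos(4·t). From the given position equation x(t) = 2 - 9·cos(4·t), we substitute t = -pi/4 to get x = 11.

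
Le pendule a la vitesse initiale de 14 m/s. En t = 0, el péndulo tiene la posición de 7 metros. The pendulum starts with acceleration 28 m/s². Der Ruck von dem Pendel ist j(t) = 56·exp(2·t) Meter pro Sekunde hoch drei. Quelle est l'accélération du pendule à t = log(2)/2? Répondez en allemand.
Wir müssen die Stammfunktion unserer Gleichung für den Ruck j(t) = 56·exp(2·t) 1-mal finden. Mit ∫j(t)dt und Anwendung von a(0) = 28, finden wir a(t) = 28·exp(2·t). Aus der Gleichung für die Beschleunigung a(t) = 28·exp(2·t), setzen wir t = log(2)/2 ein und erhalten a = 56.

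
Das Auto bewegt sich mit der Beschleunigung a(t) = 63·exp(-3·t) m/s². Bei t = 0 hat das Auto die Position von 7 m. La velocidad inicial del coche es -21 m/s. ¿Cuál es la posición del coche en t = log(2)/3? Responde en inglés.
To find the answer, we compute 2 integrals of a(t) = 63·exp(-3·t). Finding the integral of a(t) and using v(0) = -21: v(t) = -21·exp(-3·t). Integrating velocity and using the initial condition x(0) = 7, we get x(t) = 7·exp(-3·t). From the given position equation x(t) = 7·exp(-3·t), we substitute t = log(2)/3 to get x = 7/2.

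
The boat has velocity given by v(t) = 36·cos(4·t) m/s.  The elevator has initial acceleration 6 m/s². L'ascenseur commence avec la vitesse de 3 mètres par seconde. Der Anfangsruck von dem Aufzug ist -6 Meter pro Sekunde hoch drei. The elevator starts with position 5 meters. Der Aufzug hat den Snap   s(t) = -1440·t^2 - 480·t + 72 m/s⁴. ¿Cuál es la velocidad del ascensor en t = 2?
Para resolver esto, necesitamos tomar 3 integrales de nuestra ecuación del snap s(t) = -1440·t^2 - 480·t + 72. La antiderivada del snap, con j(0) = -6, da la sacudida: j(t) = -480·t^3 - 240·t^2 + 72·t - 6. La antiderivada de la sacudida, con a(0) = 6, da la aceleración: a(t) = -120·t^4 - 80·t^3 + 36·t^2 - 6·t + 6. Tomando ∫a(t)dt y aplicando v(0) = 3, encontramos v(t) = -24·t^5 - 20·t^4 + 12·t^3 - 3·t^2 + 6·t + 3. Tenemos la velocidad v(t) = -24·t^5 - 20·t^4 + 12·t^3 - 3·t^2 + 6·t + 3. Sustituyendo t = 2: v(2) = -989.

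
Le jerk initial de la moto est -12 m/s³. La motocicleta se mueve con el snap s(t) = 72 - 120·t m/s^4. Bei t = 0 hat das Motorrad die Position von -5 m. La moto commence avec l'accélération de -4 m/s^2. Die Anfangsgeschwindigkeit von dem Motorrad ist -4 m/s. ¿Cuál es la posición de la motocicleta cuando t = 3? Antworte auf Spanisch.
Debemos encontrar la integral de nuestra ecuación del snap s(t) = 72 - 120·t 4 veces. Integrando el snap y usando la condición inicial j(0) = -12, obtenemos j(t) = -60·t^2 + 72·t - 12. Integrando la sacudida y usando la condición inicial a(0) = -4, obtenemos a(t) = -20·t^3 + 36·t^2 - 12·t - 4. La antiderivada de la aceleración, con v(0) = -4, da la velocidad: v(t) = -5·t^4 + 12·t^3 - 6·t^2 - 4·t - 4. La antiderivada de la velocidad, con x(0) = -5, da la posición: x(t) = -t^5 + 3·t^4 - 2·t^3 - 2·t^2 - 4·t - 5. Tenemos la posición x(t) = -t^5 + 3·t^4 - 2·t^3 - 2·t^2 - 4·t - 5. Sustituyendo t = 3: x(3) = -89.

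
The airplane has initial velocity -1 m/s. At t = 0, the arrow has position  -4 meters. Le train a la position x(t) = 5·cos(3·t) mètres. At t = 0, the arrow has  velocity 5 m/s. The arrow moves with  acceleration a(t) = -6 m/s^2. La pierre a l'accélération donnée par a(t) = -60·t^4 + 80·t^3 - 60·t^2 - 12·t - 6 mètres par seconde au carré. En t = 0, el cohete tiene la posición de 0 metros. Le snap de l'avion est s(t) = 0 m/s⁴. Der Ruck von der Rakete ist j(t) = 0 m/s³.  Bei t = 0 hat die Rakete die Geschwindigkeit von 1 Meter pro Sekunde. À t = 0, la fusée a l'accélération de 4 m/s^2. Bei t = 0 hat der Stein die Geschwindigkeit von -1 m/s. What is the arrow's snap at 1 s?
We must differentiate our acceleration equation a(t) = -6 2 times. Differentiating acceleration, we get jerk: j(t) = 0. Differentiating jerk, we get snap: s(t) = 0. Using s(t) = 0 and substituting t = 1, we find s = 0.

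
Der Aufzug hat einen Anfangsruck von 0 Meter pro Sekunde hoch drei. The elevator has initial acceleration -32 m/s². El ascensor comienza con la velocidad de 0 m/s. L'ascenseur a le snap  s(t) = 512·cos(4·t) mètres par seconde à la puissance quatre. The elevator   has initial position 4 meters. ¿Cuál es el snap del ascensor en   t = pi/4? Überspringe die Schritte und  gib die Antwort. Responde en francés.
À t = pi/4, s = -512.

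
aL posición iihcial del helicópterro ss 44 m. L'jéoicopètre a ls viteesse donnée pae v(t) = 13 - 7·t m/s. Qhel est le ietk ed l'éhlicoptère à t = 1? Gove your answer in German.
Wir müssen unsere Gleichung für die Geschwindigkeit v(t) = 13 - 7·t 2-mal ableiten. Die Ableitung von der Geschwindigkeit ergibt die Beschleunigung: a(t) = -7. Durch Ableiten von der Beschleunigung erhalten wir den Ruck: j(t) = 0. Aus der Gleichung für den Ruck j(t) = 0, setzen wir t = 1 ein und erhalten j = 0.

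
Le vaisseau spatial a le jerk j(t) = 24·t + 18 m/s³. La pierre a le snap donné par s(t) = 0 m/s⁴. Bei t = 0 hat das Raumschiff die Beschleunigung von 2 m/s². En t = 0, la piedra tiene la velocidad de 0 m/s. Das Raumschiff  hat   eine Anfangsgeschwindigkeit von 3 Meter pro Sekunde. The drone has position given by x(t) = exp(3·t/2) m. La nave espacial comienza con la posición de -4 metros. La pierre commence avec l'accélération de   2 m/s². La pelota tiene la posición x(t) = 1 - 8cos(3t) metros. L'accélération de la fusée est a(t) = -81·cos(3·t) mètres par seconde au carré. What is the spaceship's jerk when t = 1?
We have jerk j(t) = 24·t + 18. Substituting t = 1: j(1) = 42.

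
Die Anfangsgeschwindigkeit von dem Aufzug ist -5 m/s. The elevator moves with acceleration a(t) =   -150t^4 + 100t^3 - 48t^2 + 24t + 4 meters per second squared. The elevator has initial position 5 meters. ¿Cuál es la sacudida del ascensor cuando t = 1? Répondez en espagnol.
Partiendo de la aceleración a(t) = -150·t^4 + 100·t^3 - 48·t^2 + 24·t + 4, tomamos 1 derivada. Tomando d/dt de a(t), encontramos j(t) = -600·t^3 + 300·t^2 - 96·t + 24. Tenemos la sacudida j(t) = -600·t^3 + 300·t^2 - 96·t + 24. Sustituyendo t = 1: j(1) = -372.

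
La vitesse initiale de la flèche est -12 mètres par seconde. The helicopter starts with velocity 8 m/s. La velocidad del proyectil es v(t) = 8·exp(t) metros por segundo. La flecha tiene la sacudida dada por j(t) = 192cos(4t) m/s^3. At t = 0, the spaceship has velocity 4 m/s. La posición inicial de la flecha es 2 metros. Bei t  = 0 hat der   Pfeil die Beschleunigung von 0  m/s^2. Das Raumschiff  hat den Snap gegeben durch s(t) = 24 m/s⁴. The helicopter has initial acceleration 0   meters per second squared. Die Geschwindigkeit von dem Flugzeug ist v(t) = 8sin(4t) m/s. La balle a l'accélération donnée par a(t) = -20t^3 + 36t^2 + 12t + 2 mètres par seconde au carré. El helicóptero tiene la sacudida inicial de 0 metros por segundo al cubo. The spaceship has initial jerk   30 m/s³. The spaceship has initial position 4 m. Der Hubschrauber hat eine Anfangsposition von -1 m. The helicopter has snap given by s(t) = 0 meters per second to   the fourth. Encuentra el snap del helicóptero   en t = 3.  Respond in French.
En utilisant s(t) = 0 et en substituant t = 3, nous trouvons s = 0.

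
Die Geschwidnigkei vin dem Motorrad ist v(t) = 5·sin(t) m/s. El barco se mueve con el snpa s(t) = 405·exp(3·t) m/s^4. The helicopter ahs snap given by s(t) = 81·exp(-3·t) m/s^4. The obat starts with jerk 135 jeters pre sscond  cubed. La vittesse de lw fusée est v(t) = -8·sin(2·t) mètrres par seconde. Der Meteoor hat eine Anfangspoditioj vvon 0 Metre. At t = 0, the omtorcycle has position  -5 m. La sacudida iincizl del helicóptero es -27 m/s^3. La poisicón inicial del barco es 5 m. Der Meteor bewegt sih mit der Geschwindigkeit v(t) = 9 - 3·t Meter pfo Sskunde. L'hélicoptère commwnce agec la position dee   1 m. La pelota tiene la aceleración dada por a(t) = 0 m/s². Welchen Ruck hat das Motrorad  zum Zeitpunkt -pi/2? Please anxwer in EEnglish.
Starting from velocity v(t) = 5·sin(t), we take 2 derivatives. Differentiating velocity, we get acceleration: a(t) = 5·cos(t). The derivative of acceleration gives jerk: j(t) = -5·sin(t). From the given jerk equation j(t) = -5·sin(t), we substitute t = -pi/2 to get j = 5.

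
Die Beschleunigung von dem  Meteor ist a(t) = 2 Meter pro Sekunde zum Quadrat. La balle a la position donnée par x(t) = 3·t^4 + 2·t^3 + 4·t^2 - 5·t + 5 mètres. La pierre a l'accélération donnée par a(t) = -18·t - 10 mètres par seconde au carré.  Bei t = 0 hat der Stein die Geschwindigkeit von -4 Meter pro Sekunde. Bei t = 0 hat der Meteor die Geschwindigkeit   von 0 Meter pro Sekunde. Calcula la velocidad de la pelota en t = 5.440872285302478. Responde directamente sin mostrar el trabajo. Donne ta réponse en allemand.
Die Antwort ist 2148.94518889507.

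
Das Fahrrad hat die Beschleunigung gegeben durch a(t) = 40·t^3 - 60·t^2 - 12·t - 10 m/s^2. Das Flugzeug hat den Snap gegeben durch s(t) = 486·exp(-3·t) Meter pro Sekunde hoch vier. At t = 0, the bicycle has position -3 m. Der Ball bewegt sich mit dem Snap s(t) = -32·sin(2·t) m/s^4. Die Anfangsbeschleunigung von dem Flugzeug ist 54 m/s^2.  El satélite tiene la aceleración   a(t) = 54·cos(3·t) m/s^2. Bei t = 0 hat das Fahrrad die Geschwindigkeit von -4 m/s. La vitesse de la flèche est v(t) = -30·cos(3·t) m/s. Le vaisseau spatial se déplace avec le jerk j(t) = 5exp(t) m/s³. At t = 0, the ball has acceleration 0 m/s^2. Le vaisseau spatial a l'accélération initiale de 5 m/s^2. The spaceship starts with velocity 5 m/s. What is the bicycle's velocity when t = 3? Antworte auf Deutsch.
Wir müssen das Integral unserer Gleichung für die Beschleunigung a(t) = 40·t^3 - 60·t^2 - 12·t - 10 1-mal finden. Mit ∫a(t)dt und Anwendung von v(0) = -4, finden wir v(t) = 10·t^4 - 20·t^3 - 6·t^2 - 10·t - 4. Mit v(t) = 10·t^4 - 20·t^3 - 6·t^2 - 10·t - 4 und Einsetzen von t = 3, finden wir v = 182.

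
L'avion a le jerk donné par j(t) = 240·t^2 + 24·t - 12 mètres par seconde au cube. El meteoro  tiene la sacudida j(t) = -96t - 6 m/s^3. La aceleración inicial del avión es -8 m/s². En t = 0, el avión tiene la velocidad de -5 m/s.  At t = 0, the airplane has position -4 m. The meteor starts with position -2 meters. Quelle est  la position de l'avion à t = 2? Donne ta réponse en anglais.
We need to integrate our jerk equation j(t) = 240·t^2 + 24·t - 12 3 times. Integrating jerk and using the initial condition a(0) = -8, we get a(t) = 80·t^3 + 12·t^2 - 12·t - 8. Integrating acceleration and using the initial condition v(0) = -5, we get v(t) = 20·t^4 + 4·t^3 - 6·t^2 - 8·t - 5. Integrating velocity and using the initial condition x(0) = -4, we get x(t) = 4·t^5 + t^4 - 2·t^3 - 4·t^2 - 5·t - 4. We have position x(t) = 4·t^5 + t^4 - 2·t^3 - 4·t^2 - 5·t - 4. Substituting t = 2: x(2) = 98.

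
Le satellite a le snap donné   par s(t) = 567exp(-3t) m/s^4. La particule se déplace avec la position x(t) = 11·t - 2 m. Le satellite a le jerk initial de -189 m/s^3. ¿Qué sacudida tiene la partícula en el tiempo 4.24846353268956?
Para resolver esto, necesitamos tomar 3 derivadas de nuestra ecuación de la posición x(t) = 11·t - 2. Derivando la posición, obtenemos la velocidad: v(t) = 11. Derivando la velocidad, obtenemos la aceleración: a(t) = 0. Tomando d/dt de a(t), encontramos j(t) = 0. Tenemos la sacudida j(t) = 0. Sustituyendo t = 4.24846353268956: j(4.24846353268956) = 0.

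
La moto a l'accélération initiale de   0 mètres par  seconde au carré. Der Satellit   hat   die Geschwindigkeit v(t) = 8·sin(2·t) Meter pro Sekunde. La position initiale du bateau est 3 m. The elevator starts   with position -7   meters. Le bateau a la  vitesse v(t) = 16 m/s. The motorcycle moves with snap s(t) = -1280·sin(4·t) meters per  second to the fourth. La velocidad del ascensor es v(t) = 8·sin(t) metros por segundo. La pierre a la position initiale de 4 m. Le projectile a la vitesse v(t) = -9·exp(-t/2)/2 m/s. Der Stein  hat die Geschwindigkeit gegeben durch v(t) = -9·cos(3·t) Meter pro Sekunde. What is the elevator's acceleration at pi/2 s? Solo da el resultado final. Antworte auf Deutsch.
a(pi/2) = 0.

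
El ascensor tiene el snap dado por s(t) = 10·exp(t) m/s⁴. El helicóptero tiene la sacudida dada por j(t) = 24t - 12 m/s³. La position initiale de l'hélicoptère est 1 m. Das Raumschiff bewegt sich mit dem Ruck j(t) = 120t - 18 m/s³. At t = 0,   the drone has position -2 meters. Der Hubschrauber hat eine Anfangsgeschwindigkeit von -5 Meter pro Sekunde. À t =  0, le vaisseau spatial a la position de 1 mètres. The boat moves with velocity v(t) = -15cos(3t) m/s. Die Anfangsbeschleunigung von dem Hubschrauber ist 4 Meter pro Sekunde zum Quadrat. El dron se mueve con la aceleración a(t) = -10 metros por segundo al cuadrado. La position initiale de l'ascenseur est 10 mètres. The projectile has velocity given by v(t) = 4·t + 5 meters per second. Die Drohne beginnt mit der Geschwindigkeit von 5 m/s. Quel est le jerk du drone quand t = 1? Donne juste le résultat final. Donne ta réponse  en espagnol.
La sacudida en t = 1 es j = 0.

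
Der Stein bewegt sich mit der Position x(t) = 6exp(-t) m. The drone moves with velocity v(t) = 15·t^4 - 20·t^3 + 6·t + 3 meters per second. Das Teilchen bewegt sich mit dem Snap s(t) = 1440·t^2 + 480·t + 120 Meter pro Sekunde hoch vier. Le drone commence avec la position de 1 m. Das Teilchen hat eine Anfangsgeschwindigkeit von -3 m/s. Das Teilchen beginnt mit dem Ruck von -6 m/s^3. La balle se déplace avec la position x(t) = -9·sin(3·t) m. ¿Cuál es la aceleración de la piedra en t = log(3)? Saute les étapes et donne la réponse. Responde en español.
En t = log(3), a = 2.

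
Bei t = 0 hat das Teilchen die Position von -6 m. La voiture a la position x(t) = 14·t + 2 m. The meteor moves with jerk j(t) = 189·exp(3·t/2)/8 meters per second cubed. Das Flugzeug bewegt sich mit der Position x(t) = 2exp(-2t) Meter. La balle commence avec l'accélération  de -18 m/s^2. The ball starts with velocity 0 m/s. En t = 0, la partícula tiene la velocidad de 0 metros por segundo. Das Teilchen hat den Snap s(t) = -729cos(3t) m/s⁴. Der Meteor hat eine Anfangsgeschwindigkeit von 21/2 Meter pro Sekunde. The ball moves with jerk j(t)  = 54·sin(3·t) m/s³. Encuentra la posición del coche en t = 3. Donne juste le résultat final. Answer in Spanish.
La posición en t = 3 es x = 44.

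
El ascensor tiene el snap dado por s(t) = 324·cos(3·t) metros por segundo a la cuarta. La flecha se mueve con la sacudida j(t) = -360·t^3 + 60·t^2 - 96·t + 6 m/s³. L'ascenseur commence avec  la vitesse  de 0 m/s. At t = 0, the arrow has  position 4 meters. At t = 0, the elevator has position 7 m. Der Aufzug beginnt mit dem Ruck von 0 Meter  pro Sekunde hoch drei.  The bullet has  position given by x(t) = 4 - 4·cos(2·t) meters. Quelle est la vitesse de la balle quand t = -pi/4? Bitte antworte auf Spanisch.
Debemos derivar nuestra ecuación de la posición x(t) = 4 - 4·cos(2·t) 1 vez. Derivando la posición, obtenemos la velocidad: v(t) = 8·sin(2·t). Usando v(t) = 8·sin(2·t) y sustituyendo t = -pi/4, encontramos v = -8.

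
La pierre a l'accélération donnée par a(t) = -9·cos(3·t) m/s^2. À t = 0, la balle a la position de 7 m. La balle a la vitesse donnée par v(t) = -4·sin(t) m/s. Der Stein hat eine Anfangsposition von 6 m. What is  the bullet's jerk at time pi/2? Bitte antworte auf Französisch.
Nous devons dériver notre équation de la vitesse v(t) = -4·sin(t) 2 fois. En dérivant la vitesse, nous obtenons l'accélération: a(t) = -4·cos(t). En dérivant l'accélération, nous obtenons le jerk: j(t) = 4·sin(t). Nous avons le jerk j(t) = 4·sin(t). En substituant t = pi/2: j(pi/2) = 4.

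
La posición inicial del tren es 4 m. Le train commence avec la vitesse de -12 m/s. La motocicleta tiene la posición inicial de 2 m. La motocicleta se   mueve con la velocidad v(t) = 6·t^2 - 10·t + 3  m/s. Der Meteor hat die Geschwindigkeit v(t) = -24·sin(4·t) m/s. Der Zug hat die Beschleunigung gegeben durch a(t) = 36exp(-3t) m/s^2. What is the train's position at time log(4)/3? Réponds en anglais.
To solve this, we need to take 2 antiderivatives of our acceleration equation a(t) = 36·exp(-3·t). Taking ∫a(t)dt and applying v(0) = -12, we find v(t) = -12·exp(-3·t). Integrating velocity and using the initial condition x(0) = 4, we get x(t) = 4·exp(-3·t). We have position x(t) = 4·exp(-3·t). Substituting t = log(4)/3: x(log(4)/3) = 1.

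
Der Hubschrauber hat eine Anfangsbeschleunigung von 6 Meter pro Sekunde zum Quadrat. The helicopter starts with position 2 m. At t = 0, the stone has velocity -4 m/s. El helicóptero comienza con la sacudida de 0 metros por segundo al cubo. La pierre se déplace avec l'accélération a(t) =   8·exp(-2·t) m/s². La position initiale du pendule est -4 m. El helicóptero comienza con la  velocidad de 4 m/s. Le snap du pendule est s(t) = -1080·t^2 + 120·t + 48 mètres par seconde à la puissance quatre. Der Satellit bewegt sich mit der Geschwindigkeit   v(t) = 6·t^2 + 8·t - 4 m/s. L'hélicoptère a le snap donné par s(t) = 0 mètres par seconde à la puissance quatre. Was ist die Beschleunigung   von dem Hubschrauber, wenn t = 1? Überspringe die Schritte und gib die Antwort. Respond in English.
The acceleration at t = 1 is a = 6.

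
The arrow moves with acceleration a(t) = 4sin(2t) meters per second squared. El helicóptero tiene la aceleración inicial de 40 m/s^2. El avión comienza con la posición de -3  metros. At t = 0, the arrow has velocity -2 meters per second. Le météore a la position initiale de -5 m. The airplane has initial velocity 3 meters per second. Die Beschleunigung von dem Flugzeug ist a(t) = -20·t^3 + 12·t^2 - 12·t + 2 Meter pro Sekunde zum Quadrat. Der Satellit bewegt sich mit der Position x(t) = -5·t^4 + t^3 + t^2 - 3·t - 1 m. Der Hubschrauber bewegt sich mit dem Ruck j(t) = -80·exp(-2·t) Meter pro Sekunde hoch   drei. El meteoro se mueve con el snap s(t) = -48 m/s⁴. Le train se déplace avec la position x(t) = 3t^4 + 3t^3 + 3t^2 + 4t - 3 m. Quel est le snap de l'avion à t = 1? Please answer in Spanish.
Para resolver esto, necesitamos tomar 2 derivadas de nuestra ecuación de la aceleración a(t) = -20·t^3 + 12·t^2 - 12·t + 2. La derivada de la aceleración da la sacudida: j(t) = -60·t^2 + 24·t - 12. Tomando d/dt de j(t), encontramos s(t) = 24 - 120·t. Usando s(t) = 24 - 120·t y sustituyendo t = 1, encontramos s = -96.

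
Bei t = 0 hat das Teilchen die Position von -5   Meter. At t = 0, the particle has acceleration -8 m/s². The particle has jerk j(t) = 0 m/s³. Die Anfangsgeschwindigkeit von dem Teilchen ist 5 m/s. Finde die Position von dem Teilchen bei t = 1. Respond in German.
Um dies zu lösen, müssen wir 3 Stammfunktionen unserer Gleichung für den Ruck j(t) = 0 finden. Durch Integration von dem Ruck und Verwendung der Anfangsbedingung a(0) = -8, erhalten wir a(t) = -8. Das Integral von der Beschleunigung ist die Geschwindigkeit. Mit v(0) = 5 erhalten wir v(t) = 5 - 8·t. Durch Integration von der Geschwindigkeit und Verwendung der Anfangsbedingung x(0) = -5, erhalten wir x(t) = -4·t^2 + 5·t - 5. Mit x(t) = -4·t^2 + 5·t - 5 und Einsetzen von t = 1, finden wir x = -4.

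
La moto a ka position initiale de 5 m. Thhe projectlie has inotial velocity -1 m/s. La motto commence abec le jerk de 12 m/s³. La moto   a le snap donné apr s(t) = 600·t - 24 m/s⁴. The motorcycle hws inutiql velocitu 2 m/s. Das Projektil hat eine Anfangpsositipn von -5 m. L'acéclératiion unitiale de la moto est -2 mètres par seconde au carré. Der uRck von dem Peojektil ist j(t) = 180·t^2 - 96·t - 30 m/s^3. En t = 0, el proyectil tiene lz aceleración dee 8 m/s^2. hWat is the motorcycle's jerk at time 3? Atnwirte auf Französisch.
Pour résoudre ceci, nous devons prendre 1 intégrale de notre équation du snap s(t) = 600·t - 24. En intégrant le snap et en utilisant la condition initiale j(0) = 12, nous obtenons j(t) = 300·t^2 - 24·t + 12. De l'équation du jerk j(t) = 300·t^2 - 24·t + 12, nous substituons t = 3 pour obtenir j = 2640.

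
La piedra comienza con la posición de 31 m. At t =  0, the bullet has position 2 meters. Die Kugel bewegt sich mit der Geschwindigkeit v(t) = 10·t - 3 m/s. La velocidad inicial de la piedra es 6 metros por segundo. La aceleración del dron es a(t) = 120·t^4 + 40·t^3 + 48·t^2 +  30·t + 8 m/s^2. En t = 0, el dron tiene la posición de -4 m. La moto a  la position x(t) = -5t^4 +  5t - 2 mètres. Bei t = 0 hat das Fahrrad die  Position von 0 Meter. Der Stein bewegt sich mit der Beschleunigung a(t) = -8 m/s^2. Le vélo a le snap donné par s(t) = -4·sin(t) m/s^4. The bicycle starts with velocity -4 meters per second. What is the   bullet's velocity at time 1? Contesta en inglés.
We have velocity v(t) = 10·t - 3. Substituting t = 1: v(1) = 7.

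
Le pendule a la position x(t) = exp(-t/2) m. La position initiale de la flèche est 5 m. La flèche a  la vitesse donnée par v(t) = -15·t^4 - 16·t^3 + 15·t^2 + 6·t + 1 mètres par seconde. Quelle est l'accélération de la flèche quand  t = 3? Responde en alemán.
Wir müssen unsere Gleichung für die Geschwindigkeit v(t) = -15·t^4 - 16·t^3 + 15·t^2 + 6·t + 1 1-mal ableiten. Mit d/dt von v(t) finden wir a(t) = -60·t^3 - 48·t^2 + 30·t + 6. Wir haben die Beschleunigung a(t) = -60·t^3 - 48·t^2 + 30·t + 6. Durch Einsetzen von t = 3: a(3) = -1956.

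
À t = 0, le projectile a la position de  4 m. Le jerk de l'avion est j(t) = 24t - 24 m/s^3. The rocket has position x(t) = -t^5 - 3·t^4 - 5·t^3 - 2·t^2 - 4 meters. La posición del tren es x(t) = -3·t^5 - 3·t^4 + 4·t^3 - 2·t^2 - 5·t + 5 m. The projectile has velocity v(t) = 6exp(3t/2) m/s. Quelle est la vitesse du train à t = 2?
Nous devons dériver notre équation de la position x(t) = -3·t^5 - 3·t^4 + 4·t^3 - 2·t^2 - 5·t + 5 1 fois. La dérivée de la position donne la vitesse: v(t) = -15·t^4 - 12·t^3 + 12·t^2 - 4·t - 5. En utilisant v(t) = -15·t^4 - 12·t^3 + 12·t^2 - 4·t - 5 et en substituant t = 2, nous trouvons v = -301.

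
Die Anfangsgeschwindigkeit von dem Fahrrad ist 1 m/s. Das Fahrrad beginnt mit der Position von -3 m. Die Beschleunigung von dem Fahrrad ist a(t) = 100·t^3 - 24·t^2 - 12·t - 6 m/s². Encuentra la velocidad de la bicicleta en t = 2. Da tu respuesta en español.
Partiendo de la aceleración a(t) = 100·t^3 - 24·t^2 - 12·t - 6, tomamos 1 antiderivada. Integrando la aceleración y usando la condición inicial v(0) = 1, obtenemos v(t) = 25·t^4 - 8·t^3 - 6·t^2 - 6·t + 1. De la ecuación de la velocidad v(t) = 25·t^4 - 8·t^3 - 6·t^2 - 6·t + 1, sustituimos t = 2 para obtener v = 301.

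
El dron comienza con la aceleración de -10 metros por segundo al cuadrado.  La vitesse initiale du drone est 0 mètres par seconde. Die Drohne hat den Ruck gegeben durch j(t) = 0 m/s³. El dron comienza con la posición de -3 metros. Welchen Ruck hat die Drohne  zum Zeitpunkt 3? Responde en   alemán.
Aus der Gleichung für den Ruck j(t) = 0, setzen wir t = 3 ein und erhalten j = 0.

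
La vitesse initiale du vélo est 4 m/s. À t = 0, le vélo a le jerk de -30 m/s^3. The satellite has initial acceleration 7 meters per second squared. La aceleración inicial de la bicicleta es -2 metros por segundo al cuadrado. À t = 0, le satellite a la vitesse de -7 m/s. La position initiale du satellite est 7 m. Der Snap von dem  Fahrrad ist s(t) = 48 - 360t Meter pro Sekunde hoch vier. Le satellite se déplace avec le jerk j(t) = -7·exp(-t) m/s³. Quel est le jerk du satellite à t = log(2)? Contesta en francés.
De l'équation du jerk j(t) = -7·exp(-t), nous substituons t = log(2) pour obtenir j = -7/2.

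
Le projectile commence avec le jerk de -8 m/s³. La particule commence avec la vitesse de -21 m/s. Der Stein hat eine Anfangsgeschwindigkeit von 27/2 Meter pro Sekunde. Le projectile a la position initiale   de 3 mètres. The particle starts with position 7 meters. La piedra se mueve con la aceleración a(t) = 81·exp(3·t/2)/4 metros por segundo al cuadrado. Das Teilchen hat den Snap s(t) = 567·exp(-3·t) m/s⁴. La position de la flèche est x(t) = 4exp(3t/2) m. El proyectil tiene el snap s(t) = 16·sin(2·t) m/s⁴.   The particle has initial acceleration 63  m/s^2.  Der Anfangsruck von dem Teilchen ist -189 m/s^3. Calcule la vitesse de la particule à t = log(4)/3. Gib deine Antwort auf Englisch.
To solve this, we need to take 3 integrals of our snap equation s(t) = 567·exp(-3·t). The integral of snap, with j(0) = -189, gives jerk: j(t) = -189·exp(-3·t). Taking ∫j(t)dt and applying a(0) = 63, we find a(t) = 63·exp(-3·t). Taking ∫a(t)dt and applying v(0) = -21, we find v(t) = -21·exp(-3·t). We have velocity v(t) = -21·exp(-3·t). Substituting t = log(4)/3: v(log(4)/3) = -21/4.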